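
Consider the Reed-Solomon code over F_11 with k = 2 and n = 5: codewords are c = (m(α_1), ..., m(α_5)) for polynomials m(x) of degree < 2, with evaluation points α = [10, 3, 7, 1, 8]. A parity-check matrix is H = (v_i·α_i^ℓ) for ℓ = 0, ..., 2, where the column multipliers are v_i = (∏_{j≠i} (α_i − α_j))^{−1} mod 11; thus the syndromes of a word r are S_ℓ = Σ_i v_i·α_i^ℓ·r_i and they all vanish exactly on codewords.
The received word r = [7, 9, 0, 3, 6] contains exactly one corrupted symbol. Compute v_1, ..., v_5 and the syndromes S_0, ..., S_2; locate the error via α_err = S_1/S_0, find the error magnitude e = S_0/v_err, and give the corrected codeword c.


S = (9, 9, 9), error at position 4, error magnitude e = 6, c = [7, 9, 0, 8, 6].

Step 1: column multipliers v_i = (∏_{j≠i}(α_i − α_j))^{−1} mod 11.
  i = 1 (α = 10): (10−3)(10−7)(10−1)(10−8) = 7·3·9·2 = 378 ≡ 4, so v_1 = 4^{−1} = 3 (mod 11).
  i = 2 (α = 3): (3−10)(3−7)(3−1)(3−8) = (−7)·(−4)·2·(−5) = −280 ≡ 6, so v_2 = 6^{−1} = 2 (mod 11).
  i = 3 (α = 7): (7−10)(7−3)(7−1)(7−8) = (−3)·4·6·(−1) = 72 ≡ 6, so v_3 = 6^{−1} = 2 (mod 11).
  i = 4 (α = 1): (1−10)(1−3)(1−7)(1−8) = (−9)·(−2)·(−6)·(−7) = 756 ≡ 8, so v_4 = 8^{−1} = 7 (mod 11).
  i = 5 (α = 8): (8−10)(8−3)(8−7)(8−1) = (−2)·5·1·7 = −70 ≡ 7, so v_5 = 7^{−1} = 8 (mod 11).
  v = [3, 2, 2, 7, 8].
Step 2: syndromes of r = [7, 9, 0, 3, 6] (all sums mod 11).
  S_0 = Σ v_i r_i = 3·7 + 2·9 + 2·0 + 7·3 + 8·6 = 108 ≡ 9.
  S_1 = Σ v_i α_i r_i = 3·10·7 + 2·3·9 + 2·7·0 + 7·1·3 + 8·8·6 = 669 ≡ 9.
  α_i^2 mod 11 = [1, 9, 5, 1, 9].
  S_2 = Σ v_i α_i^2 r_i = 3·1·7 + 2·9·9 + 2·5·0 + 7·1·3 + 8·9·6 = 636 ≡ 9.
  S = (9, 9, 9) ≠ 0, so r is not a codeword (an error is present).
Step 3: locate the error. For a single error e at position i, S_ℓ = v_i·e·α_i^ℓ, so α_err = S_1/S_0.
  S_0^{−1} = 9^{−1} = 5 (mod 11), so α_err = 9·5 = 45 ≡ 1 = α_4. Error position i = 4.
  Consistency check: S_2/S_1 = 9·5 = 45 ≡ 1 = α_err ✓ (single-error assumption holds).
Step 4: error magnitude e = S_0/v_4 = S_0·∏_{j≠4}(α_4 − α_j) = 9·8 = 72 ≡ 6 (mod 11).
Step 5: correct position 4: c_4 = r_4 − e = 3 − 6 ≡ 8 (mod 11). Hence c = [7, 9, 0, 8, 6].
  Check: interpolating c through the α_i gives m(x) = 2 + 6·x (degree < 2) with m(α_i) = c_i for every i, so c is indeed a codeword.


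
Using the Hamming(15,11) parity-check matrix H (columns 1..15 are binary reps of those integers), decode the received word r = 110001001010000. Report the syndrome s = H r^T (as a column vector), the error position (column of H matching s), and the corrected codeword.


s = (0, 1, 1, 1)^T, error position = 7, corrected codeword c = 110001101010000

Compute s = H r^T mod 2 one row at a time:
  s_1 = 0 + 1 + 0 + 1 + 0 + 0 + 0 + 0 = 2 ≡ 0 (mod 2).
  s_2 = 0 + 0 + 1 + 0 + 0 + 0 + 0 + 0 = 1 ≡ 1 (mod 2).
  s_3 = 1 + 0 + 1 + 0 + 0 + 1 + 0 + 0 = 3 ≡ 1 (mod 2).
  s_4 = 1 + 0 + 0 + 0 + 1 + 1 + 0 + 0 = 3 ≡ 1 (mod 2).
s = (0, 1, 1, 1)^T — this equals column 7 of H (binary 0111), so error is at position 7.
Correct: flip bit 7 of r = 110001001010000 to get c = 110001101010000.


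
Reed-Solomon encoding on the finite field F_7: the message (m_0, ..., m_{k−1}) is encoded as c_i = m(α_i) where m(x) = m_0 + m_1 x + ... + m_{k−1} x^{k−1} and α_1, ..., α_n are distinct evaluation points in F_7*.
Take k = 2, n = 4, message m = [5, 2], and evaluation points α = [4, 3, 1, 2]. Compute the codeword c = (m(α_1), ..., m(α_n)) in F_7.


c = [6, 4, 0, 2]

Message polynomial: m(x) = 5 + 2·x (mod 7).
For each evaluation point α_i, compute m(α_i) mod 7:
  α_1 = 4: Horner steps 2 → 6, so m(4) = 6.
  α_2 = 3: Horner steps 2 → 4, so m(3) = 4.
  α_3 = 1: Horner steps 2 → 0, so m(1) = 0.
  α_4 = 2: Horner steps 2 → 2, so m(2) = 2.
Codeword c = [6, 4, 0, 2] ∈ F_7^4.


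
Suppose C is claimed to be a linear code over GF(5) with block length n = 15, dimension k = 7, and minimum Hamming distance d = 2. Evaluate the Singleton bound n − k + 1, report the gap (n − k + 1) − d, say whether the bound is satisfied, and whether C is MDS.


Singleton RHS = n − k + 1 = 9, slack = 7, bound satisfied, not MDS.

Singleton bound: d ≤ n − k + 1.
Here n = 15, k = 7, so n − k + 1 = 9.
Given d = 2, check d ≤ 9: YES.
Slack = (n − k + 1) − d = 7.
The code is NOT MDS (slack = 7 > 0).
Description: the claimed parameters are [15, 7, 2]_5; such a code would be non-MDS.


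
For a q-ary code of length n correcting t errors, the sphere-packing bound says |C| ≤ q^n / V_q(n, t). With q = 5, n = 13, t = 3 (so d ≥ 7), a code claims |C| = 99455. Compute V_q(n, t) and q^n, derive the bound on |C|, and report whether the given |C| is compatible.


V_q(n, t) = 19605, q^n = 1220703125, Hamming bound = 62264, |C| = 99455 > bound (violated).

Step 1: Compute V_q(n, t) = Σ_{j=0}^3 C(n, j) (q−1)^j.
  j = 0: C(13,0)·(4)^0 = 1·1 = 1.
  j = 1: C(13,1)·(4)^1 = 13·4 = 52.
  j = 2: C(13,2)·(4)^2 = 78·16 = 1248.
  j = 3: C(13,3)·(4)^3 = 286·64 = 18304.
  V_q(n, t) = 1 + 52 + 1248 + 18304 = 19605.
Step 2: q^n = 5^13 = 1220703125.
Step 3: Hamming bound ⌊q^n / V_q(n,t)⌋ = ⌊1220703125/19605⌋ = 62264.
Step 4: Compare |C| = 99455 to 62264: violated.
The claimed |C| lies above the Hamming bound, so no 5-ary code of length 13 with d ≥ 7 can have 99455 codewords.


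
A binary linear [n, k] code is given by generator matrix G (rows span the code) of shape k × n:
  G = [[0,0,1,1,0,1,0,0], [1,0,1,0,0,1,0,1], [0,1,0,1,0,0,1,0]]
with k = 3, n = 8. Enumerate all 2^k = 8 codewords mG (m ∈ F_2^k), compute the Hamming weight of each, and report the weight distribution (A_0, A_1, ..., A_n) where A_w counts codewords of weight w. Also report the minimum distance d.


Weight distribution: A_0 = 1, A_3 = 3, A_4 = 3, A_7 = 1. Minimum distance d = 3.

Enumerate all 2^3 = 8 messages m ∈ F_2^3.
For each, compute codeword c = mG in F_2^8, then tally its weight.
  m = 000 → c = 00000000, weight = 0.
  m = 100 → c = 00110100, weight = 3.
  m = 010 → c = 10100101, weight = 4.
  m = 110 → c = 10010001, weight = 3.
  m = 001 → c = 01010010, weight = 3.
  m = 101 → c = 01100110, weight = 4.
  m = 011 → c = 11110111, weight = 7.
  m = 111 → c = 11000011, weight = 4.
Tally weights:
  weight 0: 1 codewords.
  weight 3: 3 codewords.
  weight 4: 3 codewords.
  weight 7: 1 codewords.
Minimum distance d = smallest w > 0 with A_w > 0 = 3.
Sanity: Σ A_w = 8 = 2^3 = 8 ✓.


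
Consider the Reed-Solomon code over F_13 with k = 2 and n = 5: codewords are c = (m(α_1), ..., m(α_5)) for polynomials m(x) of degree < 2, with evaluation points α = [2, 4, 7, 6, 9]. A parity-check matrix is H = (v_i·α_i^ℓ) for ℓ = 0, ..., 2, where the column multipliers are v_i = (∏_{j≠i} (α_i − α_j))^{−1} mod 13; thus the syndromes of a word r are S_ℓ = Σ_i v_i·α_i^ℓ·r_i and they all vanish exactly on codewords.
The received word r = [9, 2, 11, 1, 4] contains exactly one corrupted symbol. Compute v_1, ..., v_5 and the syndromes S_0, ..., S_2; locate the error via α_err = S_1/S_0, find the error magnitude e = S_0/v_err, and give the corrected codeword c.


S = (10, 8, 9), error at position 4, error magnitude e = 6, c = [9, 2, 11, 8, 4].

Step 1: column multipliers v_i = (∏_{j≠i}(α_i − α_j))^{−1} mod 13.
  i = 1 (α = 2): (2−4)(2−7)(2−6)(2−9) = (−2)·(−5)·(−4)·(−7) = 280 ≡ 7, so v_1 = 7^{−1} = 2 (mod 13).
  i = 2 (α = 4): (4−2)(4−7)(4−6)(4−9) = 2·(−3)·(−2)·(−5) = −60 ≡ 5, so v_2 = 5^{−1} = 8 (mod 13).
  i = 3 (α = 7): (7−2)(7−4)(7−6)(7−9) = 5·3·1·(−2) = −30 ≡ 9, so v_3 = 9^{−1} = 3 (mod 13).
  i = 4 (α = 6): (6−2)(6−4)(6−7)(6−9) = 4·2·(−1)·(−3) = 24 ≡ 11, so v_4 = 11^{−1} = 6 (mod 13).
  i = 5 (α = 9): (9−2)(9−4)(9−7)(9−6) = 7·5·2·3 = 210 ≡ 2, so v_5 = 2^{−1} = 7 (mod 13).
  v = [2, 8, 3, 6, 7].
Step 2: syndromes of r = [9, 2, 11, 1, 4] (all sums mod 13).
  S_0 = Σ v_i r_i = 2·9 + 8·2 + 3·11 + 6·1 + 7·4 = 101 ≡ 10.
  S_1 = Σ v_i α_i r_i = 2·2·9 + 8·4·2 + 3·7·11 + 6·6·1 + 7·9·4 = 619 ≡ 8.
  α_i^2 mod 13 = [4, 3, 10, 10, 3].
  S_2 = Σ v_i α_i^2 r_i = 2·4·9 + 8·3·2 + 3·10·11 + 6·10·1 + 7·3·4 = 594 ≡ 9.
  S = (10, 8, 9) ≠ 0, so r is not a codeword (an error is present).
Step 3: locate the error. For a single error e at position i, S_ℓ = v_i·e·α_i^ℓ, so α_err = S_1/S_0.
  S_0^{−1} = 10^{−1} = 4 (mod 13), so α_err = 8·4 = 32 ≡ 6 = α_4. Error position i = 4.
  Consistency check: S_2/S_1 = 9·5 = 45 ≡ 6 = α_err ✓ (single-error assumption holds).
Step 4: error magnitude e = S_0/v_4 = S_0·∏_{j≠4}(α_4 − α_j) = 10·11 = 110 ≡ 6 (mod 13).
Step 5: correct position 4: c_4 = r_4 − e = 1 − 6 ≡ 8 (mod 13). Hence c = [9, 2, 11, 8, 4].
  Check: interpolating c through the α_i gives m(x) = 3 + 3·x (degree < 2) with m(α_i) = c_i for every i, so c is indeed a codeword.


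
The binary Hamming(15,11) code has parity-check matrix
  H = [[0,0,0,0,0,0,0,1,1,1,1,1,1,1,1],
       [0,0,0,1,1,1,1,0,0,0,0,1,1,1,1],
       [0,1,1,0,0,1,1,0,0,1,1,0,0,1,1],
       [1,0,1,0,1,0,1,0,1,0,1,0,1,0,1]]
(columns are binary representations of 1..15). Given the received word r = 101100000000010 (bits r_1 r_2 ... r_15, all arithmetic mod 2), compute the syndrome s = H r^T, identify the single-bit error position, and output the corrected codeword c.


s = (1, 0, 0, 0)^T, error position = 8, corrected codeword c = 101100010000010

Compute s = H r^T mod 2 one row at a time:
  s_1 = 0 + 0 + 0 + 0 + 0 + 0 + 1 + 0 = 1 ≡ 1 (mod 2).
  s_2 = 1 + 0 + 0 + 0 + 0 + 0 + 1 + 0 = 2 ≡ 0 (mod 2).
  s_3 = 0 + 1 + 0 + 0 + 0 + 0 + 1 + 0 = 2 ≡ 0 (mod 2).
  s_4 = 1 + 1 + 0 + 0 + 0 + 0 + 0 + 0 = 2 ≡ 0 (mod 2).
s = (1, 0, 0, 0)^T — this equals column 8 of H (binary 1000), so error is at position 8.
Correct: flip bit 8 of r = 101100000000010 to get c = 101100010000010.


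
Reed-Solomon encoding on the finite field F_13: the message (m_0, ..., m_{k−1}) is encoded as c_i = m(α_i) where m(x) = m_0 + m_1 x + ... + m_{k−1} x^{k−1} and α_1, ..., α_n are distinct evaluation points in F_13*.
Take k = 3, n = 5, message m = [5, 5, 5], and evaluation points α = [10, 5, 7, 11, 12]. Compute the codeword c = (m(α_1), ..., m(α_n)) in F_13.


c = [9, 12, 12, 2, 5]

Message polynomial: m(x) = 5 + 5·x + 5·x^2 (mod 13).
For each evaluation point α_i, compute m(α_i) mod 13:
  α_1 = 10: Horner steps 5 → 3 → 9, so m(10) = 9.
  α_2 = 5: Horner steps 5 → 4 → 12, so m(5) = 12.
  α_3 = 7: Horner steps 5 → 1 → 12, so m(7) = 12.
  α_4 = 11: Horner steps 5 → 8 → 2, so m(11) = 2.
  α_5 = 12: Horner steps 5 → 0 → 5, so m(12) = 5.
Codeword c = [9, 12, 12, 2, 5] ∈ F_13^5.


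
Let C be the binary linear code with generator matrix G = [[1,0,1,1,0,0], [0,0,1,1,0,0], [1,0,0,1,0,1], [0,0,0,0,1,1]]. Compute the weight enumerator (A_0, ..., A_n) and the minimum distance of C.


Weight distribution: A_0 = 1, A_1 = 1, A_2 = 6, A_3 = 6, A_4 = 1, A_5 = 1. Minimum distance d = 1.

Enumerate all 2^4 = 16 messages m ∈ F_2^4.
For each, compute codeword c = mG in F_2^6, then tally its weight.
  m = 0000 → c = 000000, weight = 0.
  m = 1000 → c = 101100, weight = 3.
  m = 0100 → c = 001100, weight = 2.
  m = 1100 → c = 100000, weight = 1.
  m = 0010 → c = 100101, weight = 3.
  m = 1010 → c = 001001, weight = 2.
  m = 0110 → c = 101001, weight = 3.
  m = 1110 → c = 000101, weight = 2.
  m = 0001 → c = 000011, weight = 2.
  m = 1001 → c = 101111, weight = 5.
  m = 0101 → c = 001111, weight = 4.
  m = 1101 → c = 100011, weight = 3.
  m = 0011 → c = 100110, weight = 3.
  m = 1011 → c = 001010, weight = 2.
  m = 0111 → c = 101010, weight = 3.
  m = 1111 → c = 000110, weight = 2.
Tally weights:
  weight 0: 1 codewords.
  weight 1: 1 codewords.
  weight 2: 6 codewords.
  weight 3: 6 codewords.
  weight 4: 1 codewords.
  weight 5: 1 codewords.
Minimum distance d = smallest w > 0 with A_w > 0 = 1.
Sanity: Σ A_w = 16 = 2^4 = 16 ✓.


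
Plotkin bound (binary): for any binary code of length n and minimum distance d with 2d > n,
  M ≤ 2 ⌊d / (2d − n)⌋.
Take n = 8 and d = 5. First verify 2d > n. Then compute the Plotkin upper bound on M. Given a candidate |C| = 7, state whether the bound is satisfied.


Plotkin bound M ≤ 4; given |C| = 7 > bound (violated).

Check applicability: 2d = 10, n = 8.
2d − n = 2 > 0, so Plotkin applies.
Compute d/(2d−n) = 5/2 ≈ 2.5000.
⌊d/(2d−n)⌋ = 2.
Plotkin bound: M ≤ 2·2 = 4.
Given |C| = 7, check: VIOLATED.
This |C| is above the Plotkin bound, so no binary code with n = 8, d = 5 and 7 codewords exists.


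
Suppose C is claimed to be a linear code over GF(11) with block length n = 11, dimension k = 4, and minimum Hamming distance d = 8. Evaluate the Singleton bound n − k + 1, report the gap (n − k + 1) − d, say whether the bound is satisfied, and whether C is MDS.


Singleton RHS = n − k + 1 = 8, slack = 0, bound satisfied, MDS.

Singleton bound: d ≤ n − k + 1.
Here n = 11, k = 4, so n − k + 1 = 8.
Given d = 8, check d ≤ 8: YES.
Slack = (n − k + 1) − d = 0.
The code is MDS (slack = 0).
Description: the claimed parameters are [11, 4, 8]_11; such a code would be MDS (meets Singleton bound).


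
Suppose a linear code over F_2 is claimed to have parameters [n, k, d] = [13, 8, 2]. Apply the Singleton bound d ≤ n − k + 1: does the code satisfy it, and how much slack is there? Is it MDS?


Singleton RHS = n − k + 1 = 6, slack = 4, bound satisfied, not MDS.

Singleton bound: d ≤ n − k + 1.
Here n = 13, k = 8, so n − k + 1 = 6.
Given d = 2, check d ≤ 6: YES.
Slack = (n − k + 1) − d = 4.
The code is NOT MDS (slack = 4 > 0).
Description: the claimed parameters are [13, 8, 2]_2; such a code would be non-MDS.


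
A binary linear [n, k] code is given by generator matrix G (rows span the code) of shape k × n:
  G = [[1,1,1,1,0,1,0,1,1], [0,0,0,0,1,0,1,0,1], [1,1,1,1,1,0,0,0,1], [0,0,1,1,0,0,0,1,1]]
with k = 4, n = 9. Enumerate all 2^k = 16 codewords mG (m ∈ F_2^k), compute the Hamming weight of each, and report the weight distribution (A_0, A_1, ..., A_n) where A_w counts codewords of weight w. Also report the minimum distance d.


Weight distribution: A_0 = 1, A_3 = 3, A_4 = 4, A_5 = 4, A_6 = 2, A_7 = 1, A_8 = 1. Minimum distance d = 3.

Enumerate all 2^4 = 16 messages m ∈ F_2^4.
For each, compute codeword c = mG in F_2^9, then tally its weight.
  m = 0000 → c = 000000000, weight = 0.
  m = 1000 → c = 111101011, weight = 7.
  m = 0100 → c = 000010101, weight = 3.
  m = 1100 → c = 111111110, weight = 8.
  m = 0010 → c = 111110001, weight = 6.
  m = 1010 → c = 000011010, weight = 3.
  m = 0110 → c = 111100100, weight = 5.
  m = 1110 → c = 000001111, weight = 4.
  m = 0001 → c = 001100011, weight = 4.
  m = 1001 → c = 110001000, weight = 3.
  m = 0101 → c = 001110110, weight = 5.
  m = 1101 → c = 110011101, weight = 6.
  m = 0011 → c = 110010010, weight = 4.
  m = 1011 → c = 001111001, weight = 5.
  m = 0111 → c = 110000111, weight = 5.
  m = 1111 → c = 001101100, weight = 4.
Tally weights:
  weight 0: 1 codewords.
  weight 3: 3 codewords.
  weight 4: 4 codewords.
  weight 5: 4 codewords.
  weight 6: 2 codewords.
  weight 7: 1 codewords.
  weight 8: 1 codewords.
Minimum distance d = smallest w > 0 with A_w > 0 = 3.
Sanity: Σ A_w = 16 = 2^4 = 16 ✓.


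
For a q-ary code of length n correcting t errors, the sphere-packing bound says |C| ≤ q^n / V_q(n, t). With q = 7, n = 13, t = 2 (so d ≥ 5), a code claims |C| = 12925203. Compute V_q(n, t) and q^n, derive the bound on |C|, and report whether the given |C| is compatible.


V_q(n, t) = 2887, q^n = 96889010407, Hamming bound = 33560446, |C| = 12925203 ≤ bound (satisfied).

Step 1: Compute V_q(n, t) = Σ_{j=0}^2 C(n, j) (q−1)^j.
  j = 0: C(13,0)·(6)^0 = 1·1 = 1.
  j = 1: C(13,1)·(6)^1 = 13·6 = 78.
  j = 2: C(13,2)·(6)^2 = 78·36 = 2808.
  V_q(n, t) = 1 + 78 + 2808 = 2887.
Step 2: q^n = 7^13 = 96889010407.
Step 3: Hamming bound ⌊q^n / V_q(n,t)⌋ = ⌊96889010407/2887⌋ = 33560446.
Step 4: Compare |C| = 12925203 to 33560446: satisfied.
The claimed |C| lies below the Hamming bound.


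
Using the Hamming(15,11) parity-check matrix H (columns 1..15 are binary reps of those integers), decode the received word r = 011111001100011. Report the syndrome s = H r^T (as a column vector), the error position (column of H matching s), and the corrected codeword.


s = (0, 1, 0, 0)^T, error position = 4, corrected codeword c = 011011001100011

Compute s = H r^T mod 2 one row at a time:
  s_1 = 0 + 1 + 1 + 0 + 0 + 0 + 1 + 1 = 4 ≡ 0 (mod 2).
  s_2 = 1 + 1 + 1 + 0 + 0 + 0 + 1 + 1 = 5 ≡ 1 (mod 2).
  s_3 = 1 + 1 + 1 + 0 + 1 + 0 + 1 + 1 = 6 ≡ 0 (mod 2).
  s_4 = 0 + 1 + 1 + 0 + 1 + 0 + 0 + 1 = 4 ≡ 0 (mod 2).
s = (0, 1, 0, 0)^T — this equals column 4 of H (binary 0100), so error is at position 4.
Correct: flip bit 4 of r = 011111001100011 to get c = 011011001100011.


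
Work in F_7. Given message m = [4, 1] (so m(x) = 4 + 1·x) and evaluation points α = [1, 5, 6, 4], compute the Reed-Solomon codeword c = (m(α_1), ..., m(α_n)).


c = [5, 2, 3, 1]

Message polynomial: m(x) = 4 + 1·x (mod 7).
For each evaluation point α_i, compute m(α_i) mod 7:
  α_1 = 1: Horner steps 1 → 5, so m(1) = 5.
  α_2 = 5: Horner steps 1 → 2, so m(5) = 2.
  α_3 = 6: Horner steps 1 → 3, so m(6) = 3.
  α_4 = 4: Horner steps 1 → 1, so m(4) = 1.
Codeword c = [5, 2, 3, 1] ∈ F_7^4.


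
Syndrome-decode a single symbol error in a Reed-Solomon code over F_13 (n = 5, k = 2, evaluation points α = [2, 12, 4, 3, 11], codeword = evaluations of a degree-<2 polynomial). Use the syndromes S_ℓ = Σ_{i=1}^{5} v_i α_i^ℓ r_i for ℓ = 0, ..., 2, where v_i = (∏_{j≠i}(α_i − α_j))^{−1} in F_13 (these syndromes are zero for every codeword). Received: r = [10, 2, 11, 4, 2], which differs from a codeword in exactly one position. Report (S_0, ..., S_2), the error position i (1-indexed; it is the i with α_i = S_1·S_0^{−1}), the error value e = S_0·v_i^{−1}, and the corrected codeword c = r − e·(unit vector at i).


S = (11, 4, 5), error at position 5, error magnitude e = 7, c = [10, 2, 11, 4, 8].

Step 1: column multipliers v_i = (∏_{j≠i}(α_i − α_j))^{−1} mod 13.
  i = 1 (α = 2): (2−12)(2−4)(2−3)(2−11) = (−10)·(−2)·(−1)·(−9) = 180 ≡ 11, so v_1 = 11^{−1} = 6 (mod 13).
  i = 2 (α = 12): (12−2)(12−4)(12−3)(12−11) = 10·8·9·1 = 720 ≡ 5, so v_2 = 5^{−1} = 8 (mod 13).
  i = 3 (α = 4): (4−2)(4−12)(4−3)(4−11) = 2·(−8)·1·(−7) = 112 ≡ 8, so v_3 = 8^{−1} = 5 (mod 13).
  i = 4 (α = 3): (3−2)(3−12)(3−4)(3−11) = 1·(−9)·(−1)·(−8) = −72 ≡ 6, so v_4 = 6^{−1} = 11 (mod 13).
  i = 5 (α = 11): (11−2)(11−12)(11−4)(11−3) = 9·(−1)·7·8 = −504 ≡ 3, so v_5 = 3^{−1} = 9 (mod 13).
  v = [6, 8, 5, 11, 9].
Step 2: syndromes of r = [10, 2, 11, 4, 2] (all sums mod 13).
  S_0 = Σ v_i r_i = 6·10 + 8·2 + 5·11 + 11·4 + 9·2 = 193 ≡ 11.
  S_1 = Σ v_i α_i r_i = 6·2·10 + 8·12·2 + 5·4·11 + 11·3·4 + 9·11·2 = 862 ≡ 4.
  α_i^2 mod 13 = [4, 1, 3, 9, 4].
  S_2 = Σ v_i α_i^2 r_i = 6·4·10 + 8·1·2 + 5·3·11 + 11·9·4 + 9·4·2 = 889 ≡ 5.
  S = (11, 4, 5) ≠ 0, so r is not a codeword (an error is present).
Step 3: locate the error. For a single error e at position i, S_ℓ = v_i·e·α_i^ℓ, so α_err = S_1/S_0.
  S_0^{−1} = 11^{−1} = 6 (mod 13), so α_err = 4·6 = 24 ≡ 11 = α_5. Error position i = 5.
  Consistency check: S_2/S_1 = 5·10 = 50 ≡ 11 = α_err ✓ (single-error assumption holds).
Step 4: error magnitude e = S_0/v_5 = S_0·∏_{j≠5}(α_5 − α_j) = 11·3 = 33 ≡ 7 (mod 13).
Step 5: correct position 5: c_5 = r_5 − e = 2 − 7 ≡ 8 (mod 13). Hence c = [10, 2, 11, 4, 8].
  Check: interpolating c through the α_i gives m(x) = 9 + 7·x (degree < 2) with m(α_i) = c_i for every i, so c is indeed a codeword.


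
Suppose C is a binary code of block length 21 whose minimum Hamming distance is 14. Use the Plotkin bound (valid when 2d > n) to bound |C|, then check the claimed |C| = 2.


Plotkin bound M ≤ 4; given |C| = 2 ≤ bound (satisfied).

Check applicability: 2d = 28, n = 21.
2d − n = 7 > 0, so Plotkin applies.
Compute d/(2d−n) = 14/7 ≈ 2.0000.
⌊d/(2d−n)⌋ = 2.
Plotkin bound: M ≤ 2·2 = 4.
Given |C| = 2, check: satisfied.
This |C| is below the Plotkin bound.


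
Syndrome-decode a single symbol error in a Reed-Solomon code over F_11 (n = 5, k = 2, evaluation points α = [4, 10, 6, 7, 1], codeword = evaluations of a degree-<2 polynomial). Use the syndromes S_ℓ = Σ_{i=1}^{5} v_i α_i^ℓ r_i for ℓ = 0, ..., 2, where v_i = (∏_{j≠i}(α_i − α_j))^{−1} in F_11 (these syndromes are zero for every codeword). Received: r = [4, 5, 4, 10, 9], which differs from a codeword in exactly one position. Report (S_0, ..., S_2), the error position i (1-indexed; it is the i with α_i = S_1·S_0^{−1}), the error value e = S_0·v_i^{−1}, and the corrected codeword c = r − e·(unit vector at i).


S = (1, 6, 3), error at position 3, error magnitude e = 7, c = [4, 5, 8, 10, 9].

Step 1: column multipliers v_i = (∏_{j≠i}(α_i − α_j))^{−1} mod 11.
  i = 1 (α = 4): (4−10)(4−6)(4−7)(4−1) = (−6)·(−2)·(−3)·3 = −108 ≡ 2, so v_1 = 2^{−1} = 6 (mod 11).
  i = 2 (α = 10): (10−4)(10−6)(10−7)(10−1) = 6·4·3·9 = 648 ≡ 10, so v_2 = 10^{−1} = 10 (mod 11).
  i = 3 (α = 6): (6−4)(6−10)(6−7)(6−1) = 2·(−4)·(−1)·5 = 40 ≡ 7, so v_3 = 7^{−1} = 8 (mod 11).
  i = 4 (α = 7): (7−4)(7−10)(7−6)(7−1) = 3·(−3)·1·6 = −54 ≡ 1, so v_4 = 1^{−1} = 1 (mod 11).
  i = 5 (α = 1): (1−4)(1−10)(1−6)(1−7) = (−3)·(−9)·(−5)·(−6) = 810 ≡ 7, so v_5 = 7^{−1} = 8 (mod 11).
  v = [6, 10, 8, 1, 8].
Step 2: syndromes of r = [4, 5, 4, 10, 9] (all sums mod 11).
  S_0 = Σ v_i r_i = 6·4 + 10·5 + 8·4 + 1·10 + 8·9 = 188 ≡ 1.
  S_1 = Σ v_i α_i r_i = 6·4·4 + 10·10·5 + 8·6·4 + 1·7·10 + 8·1·9 = 930 ≡ 6.
  α_i^2 mod 11 = [5, 1, 3, 5, 1].
  S_2 = Σ v_i α_i^2 r_i = 6·5·4 + 10·1·5 + 8·3·4 + 1·5·10 + 8·1·9 = 388 ≡ 3.
  S = (1, 6, 3) ≠ 0, so r is not a codeword (an error is present).
Step 3: locate the error. For a single error e at position i, S_ℓ = v_i·e·α_i^ℓ, so α_err = S_1/S_0.
  S_0^{−1} = 1^{−1} = 1 (mod 11), so α_err = 6·1 = 6 ≡ 6 = α_3. Error position i = 3.
  Consistency check: S_2/S_1 = 3·2 = 6 ≡ 6 = α_err ✓ (single-error assumption holds).
Step 4: error magnitude e = S_0/v_3 = S_0·∏_{j≠3}(α_3 − α_j) = 1·7 = 7 ≡ 7 (mod 11).
Step 5: correct position 3: c_3 = r_3 − e = 4 − 7 ≡ 8 (mod 11). Hence c = [4, 5, 8, 10, 9].
  Check: interpolating c through the α_i gives m(x) = 7 + 2·x (degree < 2) with m(α_i) = c_i for every i, so c is indeed a codeword.


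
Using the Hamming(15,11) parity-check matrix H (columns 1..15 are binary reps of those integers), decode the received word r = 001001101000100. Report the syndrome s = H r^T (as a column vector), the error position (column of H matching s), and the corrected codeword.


s = (0, 1, 1, 0)^T, error position = 6, corrected codeword c = 001000101000100

Compute s = H r^T mod 2 one row at a time:
  s_1 = 0 + 1 + 0 + 0 + 0 + 1 + 0 + 0 = 2 ≡ 0 (mod 2).
  s_2 = 0 + 0 + 1 + 1 + 0 + 1 + 0 + 0 = 3 ≡ 1 (mod 2).
  s_3 = 0 + 1 + 1 + 1 + 0 + 0 + 0 + 0 = 3 ≡ 1 (mod 2).
  s_4 = 0 + 1 + 0 + 1 + 1 + 0 + 1 + 0 = 4 ≡ 0 (mod 2).
s = (0, 1, 1, 0)^T — this equals column 6 of H (binary 0110), so error is at position 6.
Correct: flip bit 6 of r = 001001101000100 to get c = 001000101000100.


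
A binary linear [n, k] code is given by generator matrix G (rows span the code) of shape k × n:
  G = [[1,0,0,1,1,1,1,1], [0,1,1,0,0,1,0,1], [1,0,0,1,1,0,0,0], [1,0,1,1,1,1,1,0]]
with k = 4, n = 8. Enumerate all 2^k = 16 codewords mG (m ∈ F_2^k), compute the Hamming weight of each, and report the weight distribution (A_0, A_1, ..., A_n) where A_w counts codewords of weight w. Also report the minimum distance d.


Weight distribution: A_0 = 1, A_2 = 2, A_3 = 5, A_4 = 1, A_5 = 2, A_6 = 4, A_7 = 1. Minimum distance d = 2.

Enumerate all 2^4 = 16 messages m ∈ F_2^4.
For each, compute codeword c = mG in F_2^8, then tally its weight.
  m = 0000 → c = 00000000, weight = 0.
  m = 1000 → c = 10011111, weight = 6.
  m = 0100 → c = 01100101, weight = 4.
  m = 1100 → c = 11111010, weight = 6.
  m = 0010 → c = 10011000, weight = 3.
  m = 1010 → c = 00000111, weight = 3.
  m = 0110 → c = 11111101, weight = 7.
  m = 1110 → c = 01100010, weight = 3.
  m = 0001 → c = 10111110, weight = 6.
  m = 1001 → c = 00100001, weight = 2.
  m = 0101 → c = 11011011, weight = 6.
  m = 1101 → c = 01000100, weight = 2.
  m = 0011 → c = 00100110, weight = 3.
  m = 1011 → c = 10111001, weight = 5.
  m = 0111 → c = 01000011, weight = 3.
  m = 1111 → c = 11011100, weight = 5.
Tally weights:
  weight 0: 1 codewords.
  weight 2: 2 codewords.
  weight 3: 5 codewords.
  weight 4: 1 codewords.
  weight 5: 2 codewords.
  weight 6: 4 codewords.
  weight 7: 1 codewords.
Minimum distance d = smallest w > 0 with A_w > 0 = 2.
Sanity: Σ A_w = 16 = 2^4 = 16 ✓.


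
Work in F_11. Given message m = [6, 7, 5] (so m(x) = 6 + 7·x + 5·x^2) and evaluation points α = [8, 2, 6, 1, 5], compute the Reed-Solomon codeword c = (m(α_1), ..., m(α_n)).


c = [8, 7, 8, 7, 1]

Message polynomial: m(x) = 6 + 7·x + 5·x^2 (mod 11).
For each evaluation point α_i, compute m(α_i) mod 11:
  α_1 = 8: Horner steps 5 → 3 → 8, so m(8) = 8.
  α_2 = 2: Horner steps 5 → 6 → 7, so m(2) = 7.
  α_3 = 6: Horner steps 5 → 4 → 8, so m(6) = 8.
  α_4 = 1: Horner steps 5 → 1 → 7, so m(1) = 7.
  α_5 = 5: Horner steps 5 → 10 → 1, so m(5) = 1.
Codeword c = [8, 7, 8, 7, 1] ∈ F_11^5.


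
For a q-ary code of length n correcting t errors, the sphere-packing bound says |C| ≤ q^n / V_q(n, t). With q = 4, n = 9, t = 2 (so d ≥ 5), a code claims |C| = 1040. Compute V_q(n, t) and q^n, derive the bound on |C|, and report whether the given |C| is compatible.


V_q(n, t) = 352, q^n = 262144, Hamming bound = 744, |C| = 1040 > bound (violated).

Step 1: Compute V_q(n, t) = Σ_{j=0}^2 C(n, j) (q−1)^j.
  j = 0: C(9,0)·(3)^0 = 1·1 = 1.
  j = 1: C(9,1)·(3)^1 = 9·3 = 27.
  j = 2: C(9,2)·(3)^2 = 36·9 = 324.
  V_q(n, t) = 1 + 27 + 324 = 352.
Step 2: q^n = 4^9 = 262144.
Step 3: Hamming bound ⌊q^n / V_q(n,t)⌋ = ⌊262144/352⌋ = 744.
Step 4: Compare |C| = 1040 to 744: violated.
The claimed |C| lies above the Hamming bound, so no 4-ary code of length 9 with d ≥ 5 can have 1040 codewords.


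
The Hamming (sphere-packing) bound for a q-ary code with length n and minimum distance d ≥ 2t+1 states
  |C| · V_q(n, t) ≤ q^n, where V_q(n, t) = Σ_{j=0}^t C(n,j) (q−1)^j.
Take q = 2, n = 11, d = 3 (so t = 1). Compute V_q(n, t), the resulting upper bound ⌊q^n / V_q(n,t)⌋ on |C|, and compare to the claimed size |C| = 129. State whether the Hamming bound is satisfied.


V_q(n, t) = 12, q^n = 2048, Hamming bound = 170, |C| = 129 ≤ bound (satisfied).

Step 1: Compute V_q(n, t) = Σ_{j=0}^1 C(n, j) (q−1)^j.
  j = 0: C(11,0)·(1)^0 = 1·1 = 1.
  j = 1: C(11,1)·(1)^1 = 11·1 = 11.
  V_q(n, t) = 1 + 11 = 12.
Step 2: q^n = 2^11 = 2048.
Step 3: Hamming bound ⌊q^n / V_q(n,t)⌋ = ⌊2048/12⌋ = 170.
Step 4: Compare |C| = 129 to 170: satisfied.
The claimed |C| lies below the Hamming bound.


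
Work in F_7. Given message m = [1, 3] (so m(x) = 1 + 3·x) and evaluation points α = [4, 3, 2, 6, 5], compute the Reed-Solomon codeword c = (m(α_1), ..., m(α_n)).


c = [6, 3, 0, 5, 2]

Message polynomial: m(x) = 1 + 3·x (mod 7).
For each evaluation point α_i, compute m(α_i) mod 7:
  α_1 = 4: Horner steps 3 → 6, so m(4) = 6.
  α_2 = 3: Horner steps 3 → 3, so m(3) = 3.
  α_3 = 2: Horner steps 3 → 0, so m(2) = 0.
  α_4 = 6: Horner steps 3 → 5, so m(6) = 5.
  α_5 = 5: Horner steps 3 → 2, so m(5) = 2.
Codeword c = [6, 3, 0, 5, 2] ∈ F_7^5.


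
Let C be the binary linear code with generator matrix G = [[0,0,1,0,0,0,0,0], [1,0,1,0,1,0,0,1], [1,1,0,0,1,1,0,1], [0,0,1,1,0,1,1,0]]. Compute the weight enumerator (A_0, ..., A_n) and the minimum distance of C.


Weight distribution: A_0 = 1, A_1 = 1, A_2 = 1, A_3 = 4, A_4 = 3, A_5 = 1, A_6 = 3, A_7 = 2. Minimum distance d = 1.

Enumerate all 2^4 = 16 messages m ∈ F_2^4.
For each, compute codeword c = mG in F_2^8, then tally its weight.
  m = 0000 → c = 00000000, weight = 0.
  m = 1000 → c = 00100000, weight = 1.
  m = 0100 → c = 10101001, weight = 4.
  m = 1100 → c = 10001001, weight = 3.
  m = 0010 → c = 11001101, weight = 5.
  m = 1010 → c = 11101101, weight = 6.
  m = 0110 → c = 01100100, weight = 3.
  m = 1110 → c = 01000100, weight = 2.
  m = 0001 → c = 00110110, weight = 4.
  m = 1001 → c = 00010110, weight = 3.
  m = 0101 → c = 10011111, weight = 6.
  m = 1101 → c = 10111111, weight = 7.
  m = 0011 → c = 11111011, weight = 7.
  m = 1011 → c = 11011011, weight = 6.
  m = 0111 → c = 01010010, weight = 3.
  m = 1111 → c = 01110010, weight = 4.
Tally weights:
  weight 0: 1 codewords.
  weight 1: 1 codewords.
  weight 2: 1 codewords.
  weight 3: 4 codewords.
  weight 4: 3 codewords.
  weight 5: 1 codewords.
  weight 6: 3 codewords.
  weight 7: 2 codewords.
Minimum distance d = smallest w > 0 with A_w > 0 = 1.
Sanity: Σ A_w = 16 = 2^4 = 16 ✓.


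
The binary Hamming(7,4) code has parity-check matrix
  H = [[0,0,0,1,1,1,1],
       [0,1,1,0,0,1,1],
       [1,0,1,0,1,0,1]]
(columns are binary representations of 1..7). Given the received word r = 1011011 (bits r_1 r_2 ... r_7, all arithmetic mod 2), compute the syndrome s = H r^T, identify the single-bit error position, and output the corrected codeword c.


s = (1, 1, 1)^T, error position = 7, corrected codeword c = 1011010

Compute s = H r^T mod 2 one row at a time:
  s_1 = 1 + 0 + 1 + 1 = 3 ≡ 1 (mod 2).
  s_2 = 0 + 1 + 1 + 1 = 3 ≡ 1 (mod 2).
  s_3 = 1 + 1 + 0 + 1 = 3 ≡ 1 (mod 2).
s = (1, 1, 1)^T — this equals column 7 of H (binary 111), so error is at position 7.
Correct: flip bit 7 of r = 1011011 to get c = 1011010.


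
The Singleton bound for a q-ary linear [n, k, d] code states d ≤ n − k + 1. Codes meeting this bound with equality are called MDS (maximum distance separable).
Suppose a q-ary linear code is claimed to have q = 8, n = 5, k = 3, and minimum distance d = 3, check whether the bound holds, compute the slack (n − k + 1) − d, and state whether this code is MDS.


Singleton RHS = n − k + 1 = 3, slack = 0, bound satisfied, MDS.

Singleton bound: d ≤ n − k + 1.
Here n = 5, k = 3, so n − k + 1 = 3.
Given d = 3, check d ≤ 3: YES.
Slack = (n − k + 1) − d = 0.
The code is MDS (slack = 0).
Description: the claimed parameters are [5, 3, 3]_8; such a code would be MDS (meets Singleton bound).


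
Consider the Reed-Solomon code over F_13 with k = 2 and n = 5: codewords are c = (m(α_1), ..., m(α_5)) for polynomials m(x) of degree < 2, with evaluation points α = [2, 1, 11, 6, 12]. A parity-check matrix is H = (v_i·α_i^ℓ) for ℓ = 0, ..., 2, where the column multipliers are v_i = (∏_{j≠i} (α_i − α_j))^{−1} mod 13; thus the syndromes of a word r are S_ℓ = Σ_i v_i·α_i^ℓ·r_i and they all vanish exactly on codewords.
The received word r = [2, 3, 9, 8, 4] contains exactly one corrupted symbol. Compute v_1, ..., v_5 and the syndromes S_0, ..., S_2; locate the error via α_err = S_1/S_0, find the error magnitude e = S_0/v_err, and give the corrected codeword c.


S = (12, 12, 12), error at position 2, error magnitude e = 9, c = [2, 7, 9, 8, 4].

Step 1: column multipliers v_i = (∏_{j≠i}(α_i − α_j))^{−1} mod 13.
  i = 1 (α = 2): (2−1)(2−11)(2−6)(2−12) = 1·(−9)·(−4)·(−10) = −360 ≡ 4, so v_1 = 4^{−1} = 10 (mod 13).
  i = 2 (α = 1): (1−2)(1−11)(1−6)(1−12) = (−1)·(−10)·(−5)·(−11) = 550 ≡ 4, so v_2 = 4^{−1} = 10 (mod 13).
  i = 3 (α = 11): (11−2)(11−1)(11−6)(11−12) = 9·10·5·(−1) = −450 ≡ 5, so v_3 = 5^{−1} = 8 (mod 13).
  i = 4 (α = 6): (6−2)(6−1)(6−11)(6−12) = 4·5·(−5)·(−6) = 600 ≡ 2, so v_4 = 2^{−1} = 7 (mod 13).
  i = 5 (α = 12): (12−2)(12−1)(12−11)(12−6) = 10·11·1·6 = 660 ≡ 10, so v_5 = 10^{−1} = 4 (mod 13).
  v = [10, 10, 8, 7, 4].
Step 2: syndromes of r = [2, 3, 9, 8, 4] (all sums mod 13).
  S_0 = Σ v_i r_i = 10·2 + 10·3 + 8·9 + 7·8 + 4·4 = 194 ≡ 12.
  S_1 = Σ v_i α_i r_i = 10·2·2 + 10·1·3 + 8·11·9 + 7·6·8 + 4·12·4 = 1390 ≡ 12.
  α_i^2 mod 13 = [4, 1, 4, 10, 1].
  S_2 = Σ v_i α_i^2 r_i = 10·4·2 + 10·1·3 + 8·4·9 + 7·10·8 + 4·1·4 = 974 ≡ 12.
  S = (12, 12, 12) ≠ 0, so r is not a codeword (an error is present).
Step 3: locate the error. For a single error e at position i, S_ℓ = v_i·e·α_i^ℓ, so α_err = S_1/S_0.
  S_0^{−1} = 12^{−1} = 12 (mod 13), so α_err = 12·12 = 144 ≡ 1 = α_2. Error position i = 2.
  Consistency check: S_2/S_1 = 12·12 = 144 ≡ 1 = α_err ✓ (single-error assumption holds).
Step 4: error magnitude e = S_0/v_2 = S_0·∏_{j≠2}(α_2 − α_j) = 12·4 = 48 ≡ 9 (mod 13).
Step 5: correct position 2: c_2 = r_2 − e = 3 − 9 ≡ 7 (mod 13). Hence c = [2, 7, 9, 8, 4].
  Check: interpolating c through the α_i gives m(x) = 12 + 8·x (degree < 2) with m(α_i) = c_i for every i, so c is indeed a codeword.


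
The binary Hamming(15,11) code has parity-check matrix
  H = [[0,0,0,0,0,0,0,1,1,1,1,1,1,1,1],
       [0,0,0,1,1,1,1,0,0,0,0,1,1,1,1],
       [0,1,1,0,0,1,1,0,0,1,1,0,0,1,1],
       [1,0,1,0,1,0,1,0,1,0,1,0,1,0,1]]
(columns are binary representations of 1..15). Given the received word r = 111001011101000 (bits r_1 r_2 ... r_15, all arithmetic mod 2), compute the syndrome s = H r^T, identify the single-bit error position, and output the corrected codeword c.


s = (0, 0, 0, 1)^T, error position = 1, corrected codeword c = 011001011101000

Compute s = H r^T mod 2 one row at a time:
  s_1 = 1 + 1 + 1 + 0 + 1 + 0 + 0 + 0 = 4 ≡ 0 (mod 2).
  s_2 = 0 + 0 + 1 + 0 + 1 + 0 + 0 + 0 = 2 ≡ 0 (mod 2).
  s_3 = 1 + 1 + 1 + 0 + 1 + 0 + 0 + 0 = 4 ≡ 0 (mod 2).
  s_4 = 1 + 1 + 0 + 0 + 1 + 0 + 0 + 0 = 3 ≡ 1 (mod 2).
s = (0, 0, 0, 1)^T — this equals column 1 of H (binary 0001), so error is at position 1.
Correct: flip bit 1 of r = 111001011101000 to get c = 011001011101000.


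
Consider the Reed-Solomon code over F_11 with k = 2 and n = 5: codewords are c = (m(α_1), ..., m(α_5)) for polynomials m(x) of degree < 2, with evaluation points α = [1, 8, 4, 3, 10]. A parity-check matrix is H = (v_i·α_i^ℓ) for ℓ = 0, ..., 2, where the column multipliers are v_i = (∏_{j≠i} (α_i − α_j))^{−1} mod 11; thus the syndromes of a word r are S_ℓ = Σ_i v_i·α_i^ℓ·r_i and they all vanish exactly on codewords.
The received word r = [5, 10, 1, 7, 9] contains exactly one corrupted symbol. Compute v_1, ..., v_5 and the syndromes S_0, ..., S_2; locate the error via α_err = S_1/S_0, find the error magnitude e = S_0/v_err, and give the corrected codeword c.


S = (2, 2, 2), error at position 1, error magnitude e = 8, c = [8, 10, 1, 7, 9].

Step 1: column multipliers v_i = (∏_{j≠i}(α_i − α_j))^{−1} mod 11.
  i = 1 (α = 1): (1−8)(1−4)(1−3)(1−10) = (−7)·(−3)·(−2)·(−9) = 378 ≡ 4, so v_1 = 4^{−1} = 3 (mod 11).
  i = 2 (α = 8): (8−1)(8−4)(8−3)(8−10) = 7·4·5·(−2) = −280 ≡ 6, so v_2 = 6^{−1} = 2 (mod 11).
  i = 3 (α = 4): (4−1)(4−8)(4−3)(4−10) = 3·(−4)·1·(−6) = 72 ≡ 6, so v_3 = 6^{−1} = 2 (mod 11).
  i = 4 (α = 3): (3−1)(3−8)(3−4)(3−10) = 2·(−5)·(−1)·(−7) = −70 ≡ 7, so v_4 = 7^{−1} = 8 (mod 11).
  i = 5 (α = 10): (10−1)(10−8)(10−4)(10−3) = 9·2·6·7 = 756 ≡ 8, so v_5 = 8^{−1} = 7 (mod 11).
  v = [3, 2, 2, 8, 7].
Step 2: syndromes of r = [5, 10, 1, 7, 9] (all sums mod 11).
  S_0 = Σ v_i r_i = 3·5 + 2·10 + 2·1 + 8·7 + 7·9 = 156 ≡ 2.
  S_1 = Σ v_i α_i r_i = 3·1·5 + 2·8·10 + 2·4·1 + 8·3·7 + 7·10·9 = 981 ≡ 2.
  α_i^2 mod 11 = [1, 9, 5, 9, 1].
  S_2 = Σ v_i α_i^2 r_i = 3·1·5 + 2·9·10 + 2·5·1 + 8·9·7 + 7·1·9 = 772 ≡ 2.
  S = (2, 2, 2) ≠ 0, so r is not a codeword (an error is present).
Step 3: locate the error. For a single error e at position i, S_ℓ = v_i·e·α_i^ℓ, so α_err = S_1/S_0.
  S_0^{−1} = 2^{−1} = 6 (mod 11), so α_err = 2·6 = 12 ≡ 1 = α_1. Error position i = 1.
  Consistency check: S_2/S_1 = 2·6 = 12 ≡ 1 = α_err ✓ (single-error assumption holds).
Step 4: error magnitude e = S_0/v_1 = S_0·∏_{j≠1}(α_1 − α_j) = 2·4 = 8 ≡ 8 (mod 11).
Step 5: correct position 1: c_1 = r_1 − e = 5 − 8 ≡ 8 (mod 11). Hence c = [8, 10, 1, 7, 9].
  Check: interpolating c through the α_i gives m(x) = 3 + 5·x (degree < 2) with m(α_i) = c_i for every i, so c is indeed a codeword.


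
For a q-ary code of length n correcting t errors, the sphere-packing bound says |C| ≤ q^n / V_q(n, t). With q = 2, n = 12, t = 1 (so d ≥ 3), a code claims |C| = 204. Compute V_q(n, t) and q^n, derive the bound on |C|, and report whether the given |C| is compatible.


V_q(n, t) = 13, q^n = 4096, Hamming bound = 315, |C| = 204 ≤ bound (satisfied).

Step 1: Compute V_q(n, t) = Σ_{j=0}^1 C(n, j) (q−1)^j.
  j = 0: C(12,0)·(1)^0 = 1·1 = 1.
  j = 1: C(12,1)·(1)^1 = 12·1 = 12.
  V_q(n, t) = 1 + 12 = 13.
Step 2: q^n = 2^12 = 4096.
Step 3: Hamming bound ⌊q^n / V_q(n,t)⌋ = ⌊4096/13⌋ = 315.
Step 4: Compare |C| = 204 to 315: satisfied.
The claimed |C| lies below the Hamming bound.


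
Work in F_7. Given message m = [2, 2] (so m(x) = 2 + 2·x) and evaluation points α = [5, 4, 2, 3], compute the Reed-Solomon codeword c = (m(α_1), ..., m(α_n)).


c = [5, 3, 6, 1]

Message polynomial: m(x) = 2 + 2·x (mod 7).
For each evaluation point α_i, compute m(α_i) mod 7:
  α_1 = 5: Horner steps 2 → 5, so m(5) = 5.
  α_2 = 4: Horner steps 2 → 3, so m(4) = 3.
  α_3 = 2: Horner steps 2 → 6, so m(2) = 6.
  α_4 = 3: Horner steps 2 → 1, so m(3) = 1.
Codeword c = [5, 3, 6, 1] ∈ F_7^4.


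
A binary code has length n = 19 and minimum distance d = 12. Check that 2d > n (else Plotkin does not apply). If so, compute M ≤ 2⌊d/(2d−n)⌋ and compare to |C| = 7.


Plotkin bound M ≤ 4; given |C| = 7 > bound (violated).

Check applicability: 2d = 24, n = 19.
2d − n = 5 > 0, so Plotkin applies.
Compute d/(2d−n) = 12/5 ≈ 2.4000.
⌊d/(2d−n)⌋ = 2.
Plotkin bound: M ≤ 2·2 = 4.
Given |C| = 7, check: VIOLATED.
This |C| is above the Plotkin bound, so no binary code with n = 19, d = 12 and 7 codewords exists.


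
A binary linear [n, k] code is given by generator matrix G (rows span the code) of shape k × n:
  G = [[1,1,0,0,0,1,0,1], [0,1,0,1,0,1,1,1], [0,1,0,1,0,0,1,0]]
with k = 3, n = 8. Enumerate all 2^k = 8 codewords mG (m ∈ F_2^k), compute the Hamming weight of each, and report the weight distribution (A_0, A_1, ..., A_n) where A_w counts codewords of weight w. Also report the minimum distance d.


Weight distribution: A_0 = 1, A_2 = 2, A_3 = 2, A_4 = 1, A_5 = 2. Minimum distance d = 2.

Enumerate all 2^3 = 8 messages m ∈ F_2^3.
For each, compute codeword c = mG in F_2^8, then tally its weight.
  m = 000 → c = 00000000, weight = 0.
  m = 100 → c = 11000101, weight = 4.
  m = 010 → c = 01010111, weight = 5.
  m = 110 → c = 10010010, weight = 3.
  m = 001 → c = 01010010, weight = 3.
  m = 101 → c = 10010111, weight = 5.
  m = 011 → c = 00000101, weight = 2.
  m = 111 → c = 11000000, weight = 2.
Tally weights:
  weight 0: 1 codewords.
  weight 2: 2 codewords.
  weight 3: 2 codewords.
  weight 4: 1 codewords.
  weight 5: 2 codewords.
Minimum distance d = smallest w > 0 with A_w > 0 = 2.
Sanity: Σ A_w = 8 = 2^3 = 8 ✓.


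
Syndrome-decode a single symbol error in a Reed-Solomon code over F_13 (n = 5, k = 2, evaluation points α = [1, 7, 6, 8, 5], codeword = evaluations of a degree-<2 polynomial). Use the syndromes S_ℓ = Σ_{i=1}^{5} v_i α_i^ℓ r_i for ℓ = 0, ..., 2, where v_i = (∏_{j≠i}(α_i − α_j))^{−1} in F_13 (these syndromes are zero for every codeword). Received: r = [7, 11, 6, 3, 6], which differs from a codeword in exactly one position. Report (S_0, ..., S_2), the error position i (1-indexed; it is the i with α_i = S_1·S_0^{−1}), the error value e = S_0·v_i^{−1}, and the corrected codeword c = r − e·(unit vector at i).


S = (9, 6, 4), error at position 5, error magnitude e = 5, c = [7, 11, 6, 3, 1].

Step 1: column multipliers v_i = (∏_{j≠i}(α_i − α_j))^{−1} mod 13.
  i = 1 (α = 1): (1−7)(1−6)(1−8)(1−5) = (−6)·(−5)·(−7)·(−4) = 840 ≡ 8, so v_1 = 8^{−1} = 5 (mod 13).
  i = 2 (α = 7): (7−1)(7−6)(7−8)(7−5) = 6·1·(−1)·2 = −12 ≡ 1, so v_2 = 1^{−1} = 1 (mod 13).
  i = 3 (α = 6): (6−1)(6−7)(6−8)(6−5) = 5·(−1)·(−2)·1 = 10 ≡ 10, so v_3 = 10^{−1} = 4 (mod 13).
  i = 4 (α = 8): (8−1)(8−7)(8−6)(8−5) = 7·1·2·3 = 42 ≡ 3, so v_4 = 3^{−1} = 9 (mod 13).
  i = 5 (α = 5): (5−1)(5−7)(5−6)(5−8) = 4·(−2)·(−1)·(−3) = −24 ≡ 2, so v_5 = 2^{−1} = 7 (mod 13).
  v = [5, 1, 4, 9, 7].
Step 2: syndromes of r = [7, 11, 6, 3, 6] (all sums mod 13).
  S_0 = Σ v_i r_i = 5·7 + 1·11 + 4·6 + 9·3 + 7·6 = 139 ≡ 9.
  S_1 = Σ v_i α_i r_i = 5·1·7 + 1·7·11 + 4·6·6 + 9·8·3 + 7·5·6 = 682 ≡ 6.
  α_i^2 mod 13 = [1, 10, 10, 12, 12].
  S_2 = Σ v_i α_i^2 r_i = 5·1·7 + 1·10·11 + 4·10·6 + 9·12·3 + 7·12·6 = 1213 ≡ 4.
  S = (9, 6, 4) ≠ 0, so r is not a codeword (an error is present).
Step 3: locate the error. For a single error e at position i, S_ℓ = v_i·e·α_i^ℓ, so α_err = S_1/S_0.
  S_0^{−1} = 9^{−1} = 3 (mod 13), so α_err = 6·3 = 18 ≡ 5 = α_5. Error position i = 5.
  Consistency check: S_2/S_1 = 4·11 = 44 ≡ 5 = α_err ✓ (single-error assumption holds).
Step 4: error magnitude e = S_0/v_5 = S_0·∏_{j≠5}(α_5 − α_j) = 9·2 = 18 ≡ 5 (mod 13).
Step 5: correct position 5: c_5 = r_5 − e = 6 − 5 ≡ 1 (mod 13). Hence c = [7, 11, 6, 3, 1].
  Check: interpolating c through the α_i gives m(x) = 2 + 5·x (degree < 2) with m(α_i) = c_i for every i, so c is indeed a codeword.
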